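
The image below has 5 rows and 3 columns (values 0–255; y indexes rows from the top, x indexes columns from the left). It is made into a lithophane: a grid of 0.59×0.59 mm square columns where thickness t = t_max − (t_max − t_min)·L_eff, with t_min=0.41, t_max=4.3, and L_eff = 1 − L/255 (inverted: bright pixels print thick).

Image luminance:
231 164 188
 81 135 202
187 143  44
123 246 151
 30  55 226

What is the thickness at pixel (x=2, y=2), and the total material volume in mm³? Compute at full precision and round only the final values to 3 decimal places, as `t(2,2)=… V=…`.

t(2,2)=1.081 V=13.855

span = t_max - t_min = 4.3 - 0.41 = 3.890
L(2,2) = 44, L_eff = 1 - 44/255 = 0.827451 (inverted)
t(2,2) = 4.3 - 3.890·0.827451 = 1.081
Σt over all 5·3 pixels = 1014959/25500 ≈ 39.8023137
V = pitch²·Σt = 0.59²·1014959/25500 = 13.855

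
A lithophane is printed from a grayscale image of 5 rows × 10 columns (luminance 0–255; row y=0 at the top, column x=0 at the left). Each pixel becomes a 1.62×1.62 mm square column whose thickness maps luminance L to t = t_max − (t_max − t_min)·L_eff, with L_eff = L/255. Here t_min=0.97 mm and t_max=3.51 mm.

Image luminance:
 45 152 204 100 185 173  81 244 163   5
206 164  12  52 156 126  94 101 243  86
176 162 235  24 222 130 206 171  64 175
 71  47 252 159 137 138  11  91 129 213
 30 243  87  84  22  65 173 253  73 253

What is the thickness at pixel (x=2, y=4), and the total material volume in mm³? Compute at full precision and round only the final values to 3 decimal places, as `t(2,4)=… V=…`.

t(2,4)=2.643 V=285.751

span = t_max - t_min = 3.51 - 0.97 = 2.540
L(2,4) = 87, L_eff = 87/255 = 0.341176
t(2,4) = 3.51 - 2.540·0.341176 = 2.643
Σt over all 5·10 pixels = 1388249/12750 ≈ 108.8822745
V = pitch²·Σt = 1.62²·1388249/12750 = 285.751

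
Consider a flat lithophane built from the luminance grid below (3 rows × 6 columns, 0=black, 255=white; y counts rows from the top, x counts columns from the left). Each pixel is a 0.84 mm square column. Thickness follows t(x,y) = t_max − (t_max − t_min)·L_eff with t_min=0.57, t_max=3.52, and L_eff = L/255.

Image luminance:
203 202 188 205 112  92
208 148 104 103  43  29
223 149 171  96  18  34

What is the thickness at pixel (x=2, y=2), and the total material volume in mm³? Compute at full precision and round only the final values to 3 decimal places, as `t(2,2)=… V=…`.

span = t_max - t_min = 3.52 - 0.57 = 2.950
L(2,2) = 171, L_eff = 171/255 = 0.670588
t(2,2) = 3.52 - 2.950·0.670588 = 1.542
Σt over all 3·6 pixels = 15482/425 ≈ 36.4282353
V = pitch²·Σt = 0.84²·15482/425 = 25.704

t(2,2)=1.542 V=25.704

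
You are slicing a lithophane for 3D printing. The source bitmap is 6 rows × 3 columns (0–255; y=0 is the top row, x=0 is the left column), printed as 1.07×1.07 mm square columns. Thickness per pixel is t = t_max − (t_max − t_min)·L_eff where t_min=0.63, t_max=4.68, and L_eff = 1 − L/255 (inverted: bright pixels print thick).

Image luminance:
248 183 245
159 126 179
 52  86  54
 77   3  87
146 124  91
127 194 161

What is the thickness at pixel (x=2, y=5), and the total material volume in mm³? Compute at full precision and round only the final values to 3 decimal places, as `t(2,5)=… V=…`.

span = t_max - t_min = 4.68 - 0.63 = 4.050
L(2,5) = 161, L_eff = 1 - 161/255 = 0.368627 (inverted)
t(2,5) = 4.68 - 4.050·0.368627 = 3.187
Σt over all 6·3 pixels = 20628/425 ≈ 48.5364706
V = pitch²·Σt = 1.07²·20628/425 = 55.569

t(2,5)=3.187 V=55.569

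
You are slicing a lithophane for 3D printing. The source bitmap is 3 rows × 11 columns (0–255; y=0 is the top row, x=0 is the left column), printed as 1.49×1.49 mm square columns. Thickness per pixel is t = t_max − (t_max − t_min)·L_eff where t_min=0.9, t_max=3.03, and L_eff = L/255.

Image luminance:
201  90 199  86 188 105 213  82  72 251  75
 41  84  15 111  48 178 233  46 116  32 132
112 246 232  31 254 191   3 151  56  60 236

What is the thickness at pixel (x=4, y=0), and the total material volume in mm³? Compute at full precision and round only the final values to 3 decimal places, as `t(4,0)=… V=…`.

t(4,0)=1.460 V=144.658

span = t_max - t_min = 3.03 - 0.9 = 2.130
L(4,0) = 188, L_eff = 188/255 = 0.737255
t(4,0) = 3.03 - 2.130·0.737255 = 1.460
Σt over all 3·11 pixels = 110769/1700 ≈ 65.1582353
V = pitch²·Σt = 1.49²·110769/1700 = 144.658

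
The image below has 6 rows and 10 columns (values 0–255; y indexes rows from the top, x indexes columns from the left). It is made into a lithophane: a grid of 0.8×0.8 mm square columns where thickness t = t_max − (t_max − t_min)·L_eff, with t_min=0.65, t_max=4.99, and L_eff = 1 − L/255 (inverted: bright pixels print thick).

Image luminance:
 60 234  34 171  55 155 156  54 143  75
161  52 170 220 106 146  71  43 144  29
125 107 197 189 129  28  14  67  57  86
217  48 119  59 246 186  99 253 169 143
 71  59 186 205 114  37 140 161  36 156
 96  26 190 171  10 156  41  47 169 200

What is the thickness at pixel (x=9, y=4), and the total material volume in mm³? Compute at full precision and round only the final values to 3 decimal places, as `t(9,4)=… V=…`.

span = t_max - t_min = 4.99 - 0.65 = 4.340
L(9,4) = 156, L_eff = 1 - 156/255 = 0.388235 (inverted)
t(9,4) = 4.99 - 4.340·0.388235 = 3.305
Σt over all 6·10 pixels = 1017673/6375 ≈ 159.6349804
V = pitch²·Σt = 0.8²·1017673/6375 = 102.166

t(9,4)=3.305 V=102.166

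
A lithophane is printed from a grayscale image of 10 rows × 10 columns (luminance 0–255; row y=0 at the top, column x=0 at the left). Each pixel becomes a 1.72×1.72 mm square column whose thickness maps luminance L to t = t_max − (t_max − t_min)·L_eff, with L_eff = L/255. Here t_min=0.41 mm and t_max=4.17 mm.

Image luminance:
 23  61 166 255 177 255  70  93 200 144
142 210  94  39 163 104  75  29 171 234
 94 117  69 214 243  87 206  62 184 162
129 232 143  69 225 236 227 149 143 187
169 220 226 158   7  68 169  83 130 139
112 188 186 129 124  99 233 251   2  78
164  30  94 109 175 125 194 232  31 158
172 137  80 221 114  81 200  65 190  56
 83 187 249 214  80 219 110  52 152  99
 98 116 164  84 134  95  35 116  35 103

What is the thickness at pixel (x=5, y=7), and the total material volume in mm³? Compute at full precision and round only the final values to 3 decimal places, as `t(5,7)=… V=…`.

span = t_max - t_min = 4.17 - 0.41 = 3.760
L(5,7) = 81, L_eff = 81/255 = 0.317647
t(5,7) = 4.17 - 3.760·0.317647 = 2.976
Σt over all 10·10 pixels = 456639/2125 ≈ 214.8889412
V = pitch²·Σt = 1.72²·456639/2125 = 635.727

t(5,7)=2.976 V=635.727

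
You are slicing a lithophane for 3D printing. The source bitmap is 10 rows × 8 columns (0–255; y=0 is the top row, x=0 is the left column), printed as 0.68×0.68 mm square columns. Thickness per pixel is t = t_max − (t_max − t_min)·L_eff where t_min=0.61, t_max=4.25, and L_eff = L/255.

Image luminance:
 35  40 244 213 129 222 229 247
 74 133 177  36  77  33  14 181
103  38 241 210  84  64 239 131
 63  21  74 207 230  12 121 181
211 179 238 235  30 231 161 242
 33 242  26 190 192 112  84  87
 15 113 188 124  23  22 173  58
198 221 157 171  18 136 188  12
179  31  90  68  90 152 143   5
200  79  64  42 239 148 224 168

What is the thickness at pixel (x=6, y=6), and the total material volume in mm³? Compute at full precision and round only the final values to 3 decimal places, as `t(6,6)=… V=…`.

t(6,6)=1.781 V=88.999

span = t_max - t_min = 4.25 - 0.61 = 3.640
L(6,6) = 173, L_eff = 173/255 = 0.678431
t(6,6) = 4.25 - 3.640·0.678431 = 1.781
Σt over all 10·8 pixels = 81801/425 ≈ 192.4729412
V = pitch²·Σt = 0.68²·81801/425 = 88.999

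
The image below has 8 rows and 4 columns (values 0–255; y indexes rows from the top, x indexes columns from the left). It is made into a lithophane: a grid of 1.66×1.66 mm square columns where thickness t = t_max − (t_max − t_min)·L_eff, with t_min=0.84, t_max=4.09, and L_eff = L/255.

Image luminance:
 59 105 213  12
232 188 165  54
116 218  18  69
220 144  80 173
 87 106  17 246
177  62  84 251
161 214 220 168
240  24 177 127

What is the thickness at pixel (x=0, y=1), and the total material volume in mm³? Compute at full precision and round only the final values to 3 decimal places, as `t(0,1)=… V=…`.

span = t_max - t_min = 4.09 - 0.84 = 3.250
L(0,1) = 232, L_eff = 232/255 = 0.909804
t(0,1) = 4.09 - 3.250·0.909804 = 1.133
Σt over all 8·4 pixels = 379733/5100 ≈ 74.4574510
V = pitch²·Σt = 1.66²·379733/5100 = 205.175

t(0,1)=1.133 V=205.175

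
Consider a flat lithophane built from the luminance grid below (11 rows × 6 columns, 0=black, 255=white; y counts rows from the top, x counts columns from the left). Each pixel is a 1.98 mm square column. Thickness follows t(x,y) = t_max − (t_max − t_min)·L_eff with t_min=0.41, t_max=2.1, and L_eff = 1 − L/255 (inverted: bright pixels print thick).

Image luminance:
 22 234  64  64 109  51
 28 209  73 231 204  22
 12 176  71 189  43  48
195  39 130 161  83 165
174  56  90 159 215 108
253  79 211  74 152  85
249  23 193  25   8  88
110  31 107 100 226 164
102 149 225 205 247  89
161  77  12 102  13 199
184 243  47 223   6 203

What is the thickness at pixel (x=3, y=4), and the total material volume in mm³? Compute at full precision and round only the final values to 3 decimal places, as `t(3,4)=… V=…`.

span = t_max - t_min = 2.1 - 0.41 = 1.690
L(3,4) = 159, L_eff = 1 - 159/255 = 0.376471 (inverted)
t(3,4) = 2.1 - 1.690·0.376471 = 1.464
Σt over all 11·6 pixels = 102862/1275 ≈ 80.6760784
V = pitch²·Σt = 1.98²·102862/1275 = 316.282

t(3,4)=1.464 V=316.282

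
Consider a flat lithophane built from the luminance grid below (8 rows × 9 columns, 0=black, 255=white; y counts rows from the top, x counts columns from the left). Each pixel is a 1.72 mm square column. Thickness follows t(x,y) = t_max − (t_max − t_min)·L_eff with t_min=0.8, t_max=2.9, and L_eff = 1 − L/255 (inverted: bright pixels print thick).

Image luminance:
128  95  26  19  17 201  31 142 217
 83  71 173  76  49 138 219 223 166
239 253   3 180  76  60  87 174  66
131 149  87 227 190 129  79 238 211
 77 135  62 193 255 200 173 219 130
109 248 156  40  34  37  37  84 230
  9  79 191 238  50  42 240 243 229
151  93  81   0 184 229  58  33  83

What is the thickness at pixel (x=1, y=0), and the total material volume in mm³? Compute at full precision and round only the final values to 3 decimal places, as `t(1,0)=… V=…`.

span = t_max - t_min = 2.9 - 0.8 = 2.100
L(1,0) = 95, L_eff = 1 - 95/255 = 0.627451 (inverted)
t(1,0) = 2.9 - 2.100·0.627451 = 1.582
Σt over all 8·9 pixels = 22819/170 ≈ 134.2294118
V = pitch²·Σt = 1.72²·22819/170 = 397.104

t(1,0)=1.582 V=397.104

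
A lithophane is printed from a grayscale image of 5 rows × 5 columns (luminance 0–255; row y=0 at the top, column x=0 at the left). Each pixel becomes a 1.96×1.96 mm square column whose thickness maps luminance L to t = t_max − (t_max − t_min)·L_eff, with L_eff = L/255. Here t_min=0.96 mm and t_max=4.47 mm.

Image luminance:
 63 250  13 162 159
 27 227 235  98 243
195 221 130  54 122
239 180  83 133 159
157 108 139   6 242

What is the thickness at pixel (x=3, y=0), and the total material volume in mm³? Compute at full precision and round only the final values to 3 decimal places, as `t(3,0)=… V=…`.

span = t_max - t_min = 4.47 - 0.96 = 3.510
L(3,0) = 162, L_eff = 162/255 = 0.635294
t(3,0) = 4.47 - 3.510·0.635294 = 2.240
Σt over all 5·5 pixels = 52341/850 ≈ 61.5776471
V = pitch²·Σt = 1.96²·52341/850 = 236.557

t(3,0)=2.240 V=236.557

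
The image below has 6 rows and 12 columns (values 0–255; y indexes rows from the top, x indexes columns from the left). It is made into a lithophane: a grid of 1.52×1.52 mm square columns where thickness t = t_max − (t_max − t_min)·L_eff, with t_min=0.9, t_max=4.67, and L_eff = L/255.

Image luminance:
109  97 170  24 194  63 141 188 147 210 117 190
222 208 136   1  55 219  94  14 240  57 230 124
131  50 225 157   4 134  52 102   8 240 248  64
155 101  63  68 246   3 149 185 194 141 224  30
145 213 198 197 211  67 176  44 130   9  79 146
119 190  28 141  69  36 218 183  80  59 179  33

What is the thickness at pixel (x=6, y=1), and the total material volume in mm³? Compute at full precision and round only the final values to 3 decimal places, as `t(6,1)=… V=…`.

t(6,1)=3.280 V=463.486

span = t_max - t_min = 4.67 - 0.9 = 3.770
L(6,1) = 94, L_eff = 94/255 = 0.368627
t(6,1) = 4.67 - 3.770·0.368627 = 3.280
Σt over all 6·12 pixels = 852587/4250 ≈ 200.6087059
V = pitch²·Σt = 1.52²·852587/4250 = 463.486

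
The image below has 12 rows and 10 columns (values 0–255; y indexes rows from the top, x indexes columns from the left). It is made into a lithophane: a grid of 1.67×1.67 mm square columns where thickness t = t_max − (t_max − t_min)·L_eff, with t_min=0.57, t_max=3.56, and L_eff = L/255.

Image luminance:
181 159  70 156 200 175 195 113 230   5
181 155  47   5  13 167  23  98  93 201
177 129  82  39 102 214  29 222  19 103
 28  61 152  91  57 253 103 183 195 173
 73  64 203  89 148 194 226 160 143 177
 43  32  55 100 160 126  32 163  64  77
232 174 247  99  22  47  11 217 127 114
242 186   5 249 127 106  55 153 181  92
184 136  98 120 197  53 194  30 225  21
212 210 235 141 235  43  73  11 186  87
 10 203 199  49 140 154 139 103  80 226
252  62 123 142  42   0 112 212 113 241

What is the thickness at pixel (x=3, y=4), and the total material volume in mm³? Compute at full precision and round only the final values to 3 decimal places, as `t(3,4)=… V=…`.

span = t_max - t_min = 3.56 - 0.57 = 2.990
L(3,4) = 89, L_eff = 89/255 = 0.349020
t(3,4) = 3.56 - 2.990·0.349020 = 2.516
Σt over all 12·10 pixels = 6352687/25500 ≈ 249.1249804
V = pitch²·Σt = 1.67²·6352687/25500 = 694.785

t(3,4)=2.516 V=694.785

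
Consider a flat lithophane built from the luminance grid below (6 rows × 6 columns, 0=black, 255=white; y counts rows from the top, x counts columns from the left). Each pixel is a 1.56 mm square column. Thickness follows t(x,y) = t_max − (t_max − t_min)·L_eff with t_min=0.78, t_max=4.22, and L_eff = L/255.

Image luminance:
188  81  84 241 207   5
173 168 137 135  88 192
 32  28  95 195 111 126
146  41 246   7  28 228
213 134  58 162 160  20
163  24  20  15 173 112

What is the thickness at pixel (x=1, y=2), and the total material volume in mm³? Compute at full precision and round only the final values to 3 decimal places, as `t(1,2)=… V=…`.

t(1,2)=3.842 V=230.646

span = t_max - t_min = 4.22 - 0.78 = 3.440
L(1,2) = 28, L_eff = 28/255 = 0.109804
t(1,2) = 4.22 - 3.440·0.109804 = 3.842
Σt over all 6·6 pixels = 201398/2125 ≈ 94.7755294
V = pitch²·Σt = 1.56²·201398/2125 = 230.646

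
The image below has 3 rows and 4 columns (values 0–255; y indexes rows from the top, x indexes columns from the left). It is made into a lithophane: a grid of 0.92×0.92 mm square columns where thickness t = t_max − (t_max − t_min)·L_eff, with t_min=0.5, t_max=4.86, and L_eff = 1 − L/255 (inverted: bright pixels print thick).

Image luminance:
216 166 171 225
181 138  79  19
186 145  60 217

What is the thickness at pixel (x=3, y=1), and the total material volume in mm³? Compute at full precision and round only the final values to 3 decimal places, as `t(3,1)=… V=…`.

span = t_max - t_min = 4.86 - 0.5 = 4.360
L(3,1) = 19, L_eff = 1 - 19/255 = 0.925490 (inverted)
t(3,1) = 4.86 - 4.360·0.925490 = 0.825
Σt over all 3·4 pixels = 78259/2125 ≈ 36.8277647
V = pitch²·Σt = 0.92²·78259/2125 = 31.171

t(3,1)=0.825 V=31.171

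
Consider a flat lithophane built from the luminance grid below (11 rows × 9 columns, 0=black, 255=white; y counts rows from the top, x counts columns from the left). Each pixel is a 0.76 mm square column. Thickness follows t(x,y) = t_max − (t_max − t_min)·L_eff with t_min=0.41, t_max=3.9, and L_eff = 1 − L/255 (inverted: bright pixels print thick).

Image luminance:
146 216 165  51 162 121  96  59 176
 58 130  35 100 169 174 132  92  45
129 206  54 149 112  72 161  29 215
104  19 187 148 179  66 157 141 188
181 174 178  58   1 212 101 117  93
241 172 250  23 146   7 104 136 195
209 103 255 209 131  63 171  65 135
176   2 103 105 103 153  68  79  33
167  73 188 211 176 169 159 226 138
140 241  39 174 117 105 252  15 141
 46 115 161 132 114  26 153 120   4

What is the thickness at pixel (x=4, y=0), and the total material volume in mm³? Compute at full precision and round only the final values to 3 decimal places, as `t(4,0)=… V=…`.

span = t_max - t_min = 3.9 - 0.41 = 3.490
L(4,0) = 162, L_eff = 1 - 162/255 = 0.364706 (inverted)
t(4,0) = 3.9 - 3.490·0.364706 = 2.627
Σt over all 11·9 pixels = 212.996
V = pitch²·Σt = 0.76²·212.996 = 123.026

t(4,0)=2.627 V=123.026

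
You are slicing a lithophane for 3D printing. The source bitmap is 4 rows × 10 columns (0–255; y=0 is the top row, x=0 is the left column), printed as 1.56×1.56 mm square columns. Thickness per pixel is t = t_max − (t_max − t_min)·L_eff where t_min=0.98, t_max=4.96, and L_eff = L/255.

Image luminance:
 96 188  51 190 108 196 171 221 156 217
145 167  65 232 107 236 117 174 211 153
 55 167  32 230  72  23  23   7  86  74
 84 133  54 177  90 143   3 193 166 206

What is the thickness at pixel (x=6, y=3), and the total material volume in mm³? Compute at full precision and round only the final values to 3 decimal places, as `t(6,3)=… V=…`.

span = t_max - t_min = 4.96 - 0.98 = 3.980
L(6,3) = 3, L_eff = 3/255 = 0.011765
t(6,3) = 4.96 - 3.980·0.011765 = 4.913
Σt over all 4·10 pixels = 87707/750 ≈ 116.9426667
V = pitch²·Σt = 1.56²·87707/750 = 284.592

t(6,3)=4.913 V=284.592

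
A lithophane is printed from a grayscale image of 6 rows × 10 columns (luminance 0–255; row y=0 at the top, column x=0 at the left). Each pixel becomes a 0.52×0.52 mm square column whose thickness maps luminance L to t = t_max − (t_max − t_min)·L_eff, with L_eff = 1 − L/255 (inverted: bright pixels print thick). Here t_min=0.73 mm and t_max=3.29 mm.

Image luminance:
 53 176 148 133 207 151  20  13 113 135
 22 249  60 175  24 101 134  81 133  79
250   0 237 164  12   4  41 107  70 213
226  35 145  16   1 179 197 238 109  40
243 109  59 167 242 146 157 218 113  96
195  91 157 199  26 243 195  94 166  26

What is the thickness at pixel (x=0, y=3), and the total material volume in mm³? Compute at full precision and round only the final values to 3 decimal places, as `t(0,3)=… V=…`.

span = t_max - t_min = 3.29 - 0.73 = 2.560
L(0,3) = 226, L_eff = 1 - 226/255 = 0.113725 (inverted)
t(0,3) = 3.29 - 2.560·0.113725 = 2.999
Σt over all 6·10 pixels = 754937/6375 ≈ 118.4214902
V = pitch²·Σt = 0.52²·754937/6375 = 32.021

t(0,3)=2.999 V=32.021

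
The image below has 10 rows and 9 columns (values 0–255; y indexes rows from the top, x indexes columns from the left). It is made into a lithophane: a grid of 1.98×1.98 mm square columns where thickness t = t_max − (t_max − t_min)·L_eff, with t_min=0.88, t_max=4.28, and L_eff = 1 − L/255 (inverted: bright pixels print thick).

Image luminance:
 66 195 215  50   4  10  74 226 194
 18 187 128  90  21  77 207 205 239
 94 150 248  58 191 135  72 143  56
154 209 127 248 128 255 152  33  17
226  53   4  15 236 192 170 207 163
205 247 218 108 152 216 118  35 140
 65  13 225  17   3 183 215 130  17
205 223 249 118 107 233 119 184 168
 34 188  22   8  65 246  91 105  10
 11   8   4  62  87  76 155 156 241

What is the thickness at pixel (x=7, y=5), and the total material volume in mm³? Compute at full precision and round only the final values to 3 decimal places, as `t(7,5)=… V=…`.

span = t_max - t_min = 4.28 - 0.88 = 3.400
L(7,5) = 35, L_eff = 1 - 35/255 = 0.862745 (inverted)
t(7,5) = 4.28 - 3.400·0.862745 = 1.347
Σt over all 10·9 pixels = 231.52
V = pitch²·Σt = 1.98²·231.52 = 907.651

t(7,5)=1.347 V=907.651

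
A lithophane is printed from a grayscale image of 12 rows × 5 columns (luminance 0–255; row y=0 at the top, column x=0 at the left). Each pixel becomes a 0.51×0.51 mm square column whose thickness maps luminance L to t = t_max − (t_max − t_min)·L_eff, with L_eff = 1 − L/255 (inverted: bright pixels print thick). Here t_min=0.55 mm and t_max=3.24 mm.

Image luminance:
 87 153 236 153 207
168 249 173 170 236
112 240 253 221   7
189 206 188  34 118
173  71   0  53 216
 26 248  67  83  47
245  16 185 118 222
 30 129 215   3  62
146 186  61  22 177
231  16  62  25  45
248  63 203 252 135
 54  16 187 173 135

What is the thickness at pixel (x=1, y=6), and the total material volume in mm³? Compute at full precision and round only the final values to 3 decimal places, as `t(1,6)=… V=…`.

span = t_max - t_min = 3.24 - 0.55 = 2.690
L(1,6) = 16, L_eff = 1 - 16/255 = 0.937255 (inverted)
t(1,6) = 3.24 - 2.690·0.937255 = 0.719
Σt over all 12·5 pixels = 500979/4250 ≈ 117.8774118
V = pitch²·Σt = 0.51²·500979/4250 = 30.660

t(1,6)=0.719 V=30.660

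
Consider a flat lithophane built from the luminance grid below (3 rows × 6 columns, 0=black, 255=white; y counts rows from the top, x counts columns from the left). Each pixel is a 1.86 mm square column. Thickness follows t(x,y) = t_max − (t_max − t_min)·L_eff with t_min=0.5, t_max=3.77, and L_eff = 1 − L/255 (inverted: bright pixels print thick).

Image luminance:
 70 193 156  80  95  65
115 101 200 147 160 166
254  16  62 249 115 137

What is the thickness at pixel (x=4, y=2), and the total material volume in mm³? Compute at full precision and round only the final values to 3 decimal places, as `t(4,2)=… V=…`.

span = t_max - t_min = 3.77 - 0.5 = 3.270
L(4,2) = 115, L_eff = 1 - 115/255 = 0.549020 (inverted)
t(4,2) = 3.77 - 3.270·0.549020 = 1.975
Σt over all 3·6 pixels = 336029/8500 ≈ 39.5328235
V = pitch²·Σt = 1.86²·336029/8500 = 136.768

t(4,2)=1.975 V=136.768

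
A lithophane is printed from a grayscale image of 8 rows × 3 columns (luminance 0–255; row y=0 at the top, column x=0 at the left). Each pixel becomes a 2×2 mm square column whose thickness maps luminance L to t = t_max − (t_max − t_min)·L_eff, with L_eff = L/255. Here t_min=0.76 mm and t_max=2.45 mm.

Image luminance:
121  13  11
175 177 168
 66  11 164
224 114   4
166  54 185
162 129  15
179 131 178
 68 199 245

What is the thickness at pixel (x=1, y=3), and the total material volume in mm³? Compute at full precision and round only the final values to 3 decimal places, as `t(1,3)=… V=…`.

t(1,3)=1.694 V=156.757

span = t_max - t_min = 2.45 - 0.76 = 1.690
L(1,3) = 114, L_eff = 114/255 = 0.447059
t(1,3) = 2.45 - 1.690·0.447059 = 1.694
Σt over all 8·3 pixels = 999329/25500 ≈ 39.1893725
V = pitch²·Σt = 2²·999329/25500 = 156.757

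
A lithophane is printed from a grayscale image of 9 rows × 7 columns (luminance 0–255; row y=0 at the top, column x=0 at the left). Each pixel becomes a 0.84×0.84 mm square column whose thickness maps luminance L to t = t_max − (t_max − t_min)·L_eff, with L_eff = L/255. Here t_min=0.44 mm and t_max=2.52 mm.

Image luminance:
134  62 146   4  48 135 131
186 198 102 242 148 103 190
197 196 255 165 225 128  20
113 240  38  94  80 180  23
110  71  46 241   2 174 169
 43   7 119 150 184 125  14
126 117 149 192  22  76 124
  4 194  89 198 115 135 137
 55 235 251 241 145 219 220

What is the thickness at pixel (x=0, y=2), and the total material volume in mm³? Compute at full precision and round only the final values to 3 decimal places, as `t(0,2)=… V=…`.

span = t_max - t_min = 2.52 - 0.44 = 2.080
L(0,2) = 197, L_eff = 197/255 = 0.772549
t(0,2) = 2.52 - 2.080·0.772549 = 0.913
Σt over all 9·7 pixels = 581431/6375 ≈ 91.2048627
V = pitch²·Σt = 0.84²·581431/6375 = 64.354

t(0,2)=0.913 V=64.354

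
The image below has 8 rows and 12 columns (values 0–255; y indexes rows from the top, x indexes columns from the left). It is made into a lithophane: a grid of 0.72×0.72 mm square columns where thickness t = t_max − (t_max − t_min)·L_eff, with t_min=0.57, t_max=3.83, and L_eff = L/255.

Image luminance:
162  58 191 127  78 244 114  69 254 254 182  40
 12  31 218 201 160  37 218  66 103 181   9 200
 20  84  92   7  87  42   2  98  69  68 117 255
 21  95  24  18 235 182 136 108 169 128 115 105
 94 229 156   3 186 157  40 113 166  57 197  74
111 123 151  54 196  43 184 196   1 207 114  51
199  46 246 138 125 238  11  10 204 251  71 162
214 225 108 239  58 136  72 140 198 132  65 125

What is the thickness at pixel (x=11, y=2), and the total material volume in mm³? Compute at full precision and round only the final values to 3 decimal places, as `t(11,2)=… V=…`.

span = t_max - t_min = 3.83 - 0.57 = 3.260
L(11,2) = 255, L_eff = 255/255 = 1.000000
t(11,2) = 3.83 - 3.260·1.000000 = 0.570
Σt over all 8·12 pixels = 460699/2125 ≈ 216.7995294
V = pitch²·Σt = 0.72²·460699/2125 = 112.389

t(11,2)=0.570 V=112.389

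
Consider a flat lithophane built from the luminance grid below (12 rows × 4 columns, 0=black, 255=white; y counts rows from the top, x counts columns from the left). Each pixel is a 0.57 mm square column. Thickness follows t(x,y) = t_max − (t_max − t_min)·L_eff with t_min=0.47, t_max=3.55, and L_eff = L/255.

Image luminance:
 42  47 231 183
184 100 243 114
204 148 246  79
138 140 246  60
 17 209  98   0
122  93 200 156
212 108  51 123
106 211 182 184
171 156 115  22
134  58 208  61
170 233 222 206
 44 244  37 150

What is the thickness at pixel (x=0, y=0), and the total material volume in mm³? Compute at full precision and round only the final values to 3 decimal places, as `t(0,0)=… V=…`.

t(0,0)=3.043 V=29.039

span = t_max - t_min = 3.55 - 0.47 = 3.080
L(0,0) = 42, L_eff = 42/255 = 0.164706
t(0,0) = 3.55 - 3.080·0.164706 = 3.043
Σt over all 12·4 pixels = 189928/2125 ≈ 89.3778824
V = pitch²·Σt = 0.57²·189928/2125 = 29.039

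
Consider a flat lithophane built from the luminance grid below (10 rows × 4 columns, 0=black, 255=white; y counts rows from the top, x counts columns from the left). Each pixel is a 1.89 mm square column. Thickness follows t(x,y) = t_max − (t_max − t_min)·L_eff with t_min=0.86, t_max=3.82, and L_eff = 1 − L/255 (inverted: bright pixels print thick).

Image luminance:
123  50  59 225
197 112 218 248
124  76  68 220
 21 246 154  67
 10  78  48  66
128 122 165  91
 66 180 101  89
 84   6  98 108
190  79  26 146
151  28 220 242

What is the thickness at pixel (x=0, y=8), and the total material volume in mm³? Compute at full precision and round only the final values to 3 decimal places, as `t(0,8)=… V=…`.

t(0,8)=3.065 V=319.007

span = t_max - t_min = 3.82 - 0.86 = 2.960
L(0,8) = 190, L_eff = 1 - 190/255 = 0.254902 (inverted)
t(0,8) = 3.82 - 2.960·0.254902 = 3.065
Σt over all 10·4 pixels = 113864/1275 ≈ 89.3050980
V = pitch²·Σt = 1.89²·113864/1275 = 319.007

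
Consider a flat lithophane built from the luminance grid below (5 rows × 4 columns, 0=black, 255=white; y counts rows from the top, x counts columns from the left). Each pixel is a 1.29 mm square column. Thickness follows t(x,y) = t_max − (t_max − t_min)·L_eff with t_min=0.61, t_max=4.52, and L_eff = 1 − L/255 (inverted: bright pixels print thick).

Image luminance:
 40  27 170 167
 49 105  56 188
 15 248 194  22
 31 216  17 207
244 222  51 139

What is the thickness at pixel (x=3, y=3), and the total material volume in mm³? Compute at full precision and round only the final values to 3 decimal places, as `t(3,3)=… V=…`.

t(3,3)=3.784 V=81.745

span = t_max - t_min = 4.52 - 0.61 = 3.910
L(3,3) = 207, L_eff = 1 - 207/255 = 0.188235 (inverted)
t(3,3) = 4.52 - 3.910·0.188235 = 3.784
Σt over all 5·4 pixels = 18421/375 ≈ 49.1226667
V = pitch²·Σt = 1.29²·18421/375 = 81.745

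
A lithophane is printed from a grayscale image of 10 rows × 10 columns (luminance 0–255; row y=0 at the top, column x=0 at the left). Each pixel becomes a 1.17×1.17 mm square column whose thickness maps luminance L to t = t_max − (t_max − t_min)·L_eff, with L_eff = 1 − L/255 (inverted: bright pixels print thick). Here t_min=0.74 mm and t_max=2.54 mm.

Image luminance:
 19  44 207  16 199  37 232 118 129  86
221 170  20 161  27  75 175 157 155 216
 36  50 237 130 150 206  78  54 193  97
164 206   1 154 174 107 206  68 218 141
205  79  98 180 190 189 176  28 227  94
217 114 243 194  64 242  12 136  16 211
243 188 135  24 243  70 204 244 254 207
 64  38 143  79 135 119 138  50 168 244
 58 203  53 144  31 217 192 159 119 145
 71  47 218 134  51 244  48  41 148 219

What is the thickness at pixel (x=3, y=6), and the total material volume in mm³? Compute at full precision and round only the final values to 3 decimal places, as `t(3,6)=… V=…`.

span = t_max - t_min = 2.54 - 0.74 = 1.800
L(3,6) = 24, L_eff = 1 - 24/255 = 0.905882 (inverted)
t(3,6) = 2.54 - 1.800·0.905882 = 0.909
Σt over all 10·10 pixels = 72193/425 ≈ 169.8658824
V = pitch²·Σt = 1.17²·72193/425 = 232.529

t(3,6)=0.909 V=232.529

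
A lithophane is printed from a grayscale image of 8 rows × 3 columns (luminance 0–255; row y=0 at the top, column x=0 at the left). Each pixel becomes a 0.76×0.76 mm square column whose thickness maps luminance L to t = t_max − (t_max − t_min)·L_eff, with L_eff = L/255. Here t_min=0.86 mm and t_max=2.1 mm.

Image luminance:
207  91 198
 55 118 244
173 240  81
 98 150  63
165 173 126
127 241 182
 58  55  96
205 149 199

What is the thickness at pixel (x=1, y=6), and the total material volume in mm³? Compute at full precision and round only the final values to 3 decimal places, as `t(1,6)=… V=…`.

t(1,6)=1.833 V=19.297

span = t_max - t_min = 2.1 - 0.86 = 1.240
L(1,6) = 55, L_eff = 55/255 = 0.215686
t(1,6) = 2.1 - 1.240·0.215686 = 1.833
Σt over all 8·3 pixels = 212986/6375 ≈ 33.4095686
V = pitch²·Σt = 0.76²·212986/6375 = 19.297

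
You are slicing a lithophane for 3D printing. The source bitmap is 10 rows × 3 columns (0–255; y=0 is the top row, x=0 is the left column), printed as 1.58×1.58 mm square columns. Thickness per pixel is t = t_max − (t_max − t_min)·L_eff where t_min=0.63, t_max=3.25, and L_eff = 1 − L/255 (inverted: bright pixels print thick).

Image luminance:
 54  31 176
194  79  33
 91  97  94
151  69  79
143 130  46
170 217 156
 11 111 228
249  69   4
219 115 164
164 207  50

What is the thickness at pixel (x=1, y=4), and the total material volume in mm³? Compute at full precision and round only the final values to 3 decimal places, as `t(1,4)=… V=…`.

t(1,4)=1.966 V=139.545

span = t_max - t_min = 3.25 - 0.63 = 2.620
L(1,4) = 130, L_eff = 1 - 130/255 = 0.490196 (inverted)
t(1,4) = 3.25 - 2.620·0.490196 = 1.966
Σt over all 10·3 pixels = 356353/6375 ≈ 55.8985098
V = pitch²·Σt = 1.58²·356353/6375 = 139.545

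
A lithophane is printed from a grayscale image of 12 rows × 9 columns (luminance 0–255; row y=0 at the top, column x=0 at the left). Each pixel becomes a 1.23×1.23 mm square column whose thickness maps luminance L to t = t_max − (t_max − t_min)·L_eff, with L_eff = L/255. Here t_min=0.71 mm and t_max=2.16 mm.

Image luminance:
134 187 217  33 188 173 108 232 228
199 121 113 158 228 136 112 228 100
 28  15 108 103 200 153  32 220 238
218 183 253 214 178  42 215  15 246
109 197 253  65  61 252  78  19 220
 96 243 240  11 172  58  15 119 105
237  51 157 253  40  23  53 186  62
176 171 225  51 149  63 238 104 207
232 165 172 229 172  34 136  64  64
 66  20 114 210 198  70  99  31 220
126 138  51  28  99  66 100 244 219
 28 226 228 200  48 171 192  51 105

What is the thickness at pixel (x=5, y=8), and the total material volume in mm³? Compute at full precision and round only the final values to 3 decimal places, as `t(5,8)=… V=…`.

t(5,8)=1.967 V=224.481

span = t_max - t_min = 2.16 - 0.71 = 1.450
L(5,8) = 34, L_eff = 34/255 = 0.133333
t(5,8) = 2.16 - 1.450·0.133333 = 1.967
Σt over all 12·9 pixels = 252243/1700 ≈ 148.3782353
V = pitch²·Σt = 1.23²·252243/1700 = 224.481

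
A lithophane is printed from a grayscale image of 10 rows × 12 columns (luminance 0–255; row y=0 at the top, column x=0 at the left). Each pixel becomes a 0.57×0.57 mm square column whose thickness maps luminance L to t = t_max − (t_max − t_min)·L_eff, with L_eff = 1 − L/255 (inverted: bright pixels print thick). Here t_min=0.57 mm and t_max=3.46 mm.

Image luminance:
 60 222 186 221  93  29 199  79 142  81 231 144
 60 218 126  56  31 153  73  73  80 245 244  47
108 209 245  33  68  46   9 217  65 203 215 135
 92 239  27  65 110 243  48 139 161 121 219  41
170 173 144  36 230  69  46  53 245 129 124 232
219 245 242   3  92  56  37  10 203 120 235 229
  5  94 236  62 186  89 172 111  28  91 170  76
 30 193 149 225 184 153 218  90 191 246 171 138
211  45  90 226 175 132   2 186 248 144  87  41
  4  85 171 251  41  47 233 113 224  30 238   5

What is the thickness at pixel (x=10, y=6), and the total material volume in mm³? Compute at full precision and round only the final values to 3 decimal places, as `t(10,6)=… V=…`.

t(10,6)=2.497 V=80.512

span = t_max - t_min = 3.46 - 0.57 = 2.890
L(10,6) = 170, L_eff = 1 - 170/255 = 0.333333 (inverted)
t(10,6) = 3.46 - 2.890·0.333333 = 2.497
Σt over all 10·12 pixels = 37171/150 ≈ 247.8066667
V = pitch²·Σt = 0.57²·37171/150 = 80.512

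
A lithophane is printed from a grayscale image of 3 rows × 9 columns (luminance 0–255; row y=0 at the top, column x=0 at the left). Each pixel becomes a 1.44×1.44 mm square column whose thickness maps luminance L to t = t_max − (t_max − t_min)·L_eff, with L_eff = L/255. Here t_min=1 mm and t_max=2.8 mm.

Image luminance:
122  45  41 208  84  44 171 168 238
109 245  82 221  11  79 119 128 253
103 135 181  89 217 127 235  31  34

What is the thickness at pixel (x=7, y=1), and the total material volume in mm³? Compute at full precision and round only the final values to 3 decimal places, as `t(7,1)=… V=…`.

span = t_max - t_min = 2.8 - 1 = 1.800
L(7,1) = 128, L_eff = 128/255 = 0.501961
t(7,1) = 2.8 - 1.800·0.501961 = 1.896
Σt over all 3·9 pixels = 4314/85 ≈ 50.7529412
V = pitch²·Σt = 1.44²·4314/85 = 105.241

t(7,1)=1.896 V=105.241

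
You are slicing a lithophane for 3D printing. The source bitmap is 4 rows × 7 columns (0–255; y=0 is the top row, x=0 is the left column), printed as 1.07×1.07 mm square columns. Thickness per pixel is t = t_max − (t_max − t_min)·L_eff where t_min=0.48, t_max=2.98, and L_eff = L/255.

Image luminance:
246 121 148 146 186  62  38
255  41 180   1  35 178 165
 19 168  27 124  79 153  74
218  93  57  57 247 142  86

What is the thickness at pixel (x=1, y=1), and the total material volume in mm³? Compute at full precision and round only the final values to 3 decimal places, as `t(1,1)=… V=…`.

span = t_max - t_min = 2.98 - 0.48 = 2.500
L(1,1) = 41, L_eff = 41/255 = 0.160784
t(1,1) = 2.98 - 2.500·0.160784 = 2.578
Σt over all 4·7 pixels = 64561/1275 ≈ 50.6360784
V = pitch²·Σt = 1.07²·64561/1275 = 57.973

t(1,1)=2.578 V=57.973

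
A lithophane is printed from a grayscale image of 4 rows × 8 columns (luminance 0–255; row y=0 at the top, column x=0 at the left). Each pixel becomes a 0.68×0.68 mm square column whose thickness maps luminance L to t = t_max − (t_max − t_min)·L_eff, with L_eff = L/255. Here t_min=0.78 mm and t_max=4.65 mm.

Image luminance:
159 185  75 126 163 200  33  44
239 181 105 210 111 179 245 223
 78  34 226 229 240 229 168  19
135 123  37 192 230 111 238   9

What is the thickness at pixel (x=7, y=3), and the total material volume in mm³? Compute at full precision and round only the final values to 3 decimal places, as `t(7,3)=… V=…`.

span = t_max - t_min = 4.65 - 0.78 = 3.870
L(7,3) = 9, L_eff = 9/255 = 0.035294
t(7,3) = 4.65 - 3.870·0.035294 = 4.513
Σt over all 4·8 pixels = 162174/2125 ≈ 76.3171765
V = pitch²·Σt = 0.68²·162174/2125 = 35.289

t(7,3)=4.513 V=35.289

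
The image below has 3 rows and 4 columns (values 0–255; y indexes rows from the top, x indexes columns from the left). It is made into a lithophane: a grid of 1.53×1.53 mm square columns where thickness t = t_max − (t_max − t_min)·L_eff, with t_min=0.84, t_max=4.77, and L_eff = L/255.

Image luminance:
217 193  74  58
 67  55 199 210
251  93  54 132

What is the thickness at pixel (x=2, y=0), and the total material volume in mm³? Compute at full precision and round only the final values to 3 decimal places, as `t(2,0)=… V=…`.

span = t_max - t_min = 4.77 - 0.84 = 3.930
L(2,0) = 74, L_eff = 74/255 = 0.290196
t(2,0) = 4.77 - 3.930·0.290196 = 3.630
Σt over all 3·4 pixels = 276547/8500 ≈ 32.5349412
V = pitch²·Σt = 1.53²·276547/8500 = 76.161

t(2,0)=3.630 V=76.161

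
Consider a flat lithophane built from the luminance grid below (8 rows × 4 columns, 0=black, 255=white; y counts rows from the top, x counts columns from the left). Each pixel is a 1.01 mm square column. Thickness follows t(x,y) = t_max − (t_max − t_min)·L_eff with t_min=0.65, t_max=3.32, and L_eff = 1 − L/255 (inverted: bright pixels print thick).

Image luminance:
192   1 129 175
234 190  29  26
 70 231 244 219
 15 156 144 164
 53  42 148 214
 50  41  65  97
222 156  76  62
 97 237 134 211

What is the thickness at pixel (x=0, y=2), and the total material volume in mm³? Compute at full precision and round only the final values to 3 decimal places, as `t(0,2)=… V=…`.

t(0,2)=1.383 V=65.267

span = t_max - t_min = 3.32 - 0.65 = 2.670
L(0,2) = 70, L_eff = 1 - 70/255 = 0.725490 (inverted)
t(0,2) = 3.32 - 2.670·0.725490 = 1.383
Σt over all 8·4 pixels = 135959/2125 ≈ 63.9807059
V = pitch²·Σt = 1.01²·135959/2125 = 65.267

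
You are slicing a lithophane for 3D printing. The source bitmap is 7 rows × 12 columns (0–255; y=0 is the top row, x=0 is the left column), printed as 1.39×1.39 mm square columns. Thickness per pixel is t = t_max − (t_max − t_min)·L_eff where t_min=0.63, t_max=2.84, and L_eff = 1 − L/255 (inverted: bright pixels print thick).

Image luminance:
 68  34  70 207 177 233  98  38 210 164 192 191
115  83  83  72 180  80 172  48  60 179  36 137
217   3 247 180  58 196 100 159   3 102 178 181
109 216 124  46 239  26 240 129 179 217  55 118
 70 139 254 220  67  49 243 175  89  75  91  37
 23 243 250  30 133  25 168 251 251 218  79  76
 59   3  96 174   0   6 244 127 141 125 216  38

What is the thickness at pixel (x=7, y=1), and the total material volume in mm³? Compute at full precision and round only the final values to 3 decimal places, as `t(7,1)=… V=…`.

t(7,1)=1.046 V=281.986

span = t_max - t_min = 2.84 - 0.63 = 2.210
L(7,1) = 48, L_eff = 1 - 48/255 = 0.811765 (inverted)
t(7,1) = 2.84 - 2.210·0.811765 = 1.046
Σt over all 7·12 pixels = 145.948
V = pitch²·Σt = 1.39²·145.948 = 281.986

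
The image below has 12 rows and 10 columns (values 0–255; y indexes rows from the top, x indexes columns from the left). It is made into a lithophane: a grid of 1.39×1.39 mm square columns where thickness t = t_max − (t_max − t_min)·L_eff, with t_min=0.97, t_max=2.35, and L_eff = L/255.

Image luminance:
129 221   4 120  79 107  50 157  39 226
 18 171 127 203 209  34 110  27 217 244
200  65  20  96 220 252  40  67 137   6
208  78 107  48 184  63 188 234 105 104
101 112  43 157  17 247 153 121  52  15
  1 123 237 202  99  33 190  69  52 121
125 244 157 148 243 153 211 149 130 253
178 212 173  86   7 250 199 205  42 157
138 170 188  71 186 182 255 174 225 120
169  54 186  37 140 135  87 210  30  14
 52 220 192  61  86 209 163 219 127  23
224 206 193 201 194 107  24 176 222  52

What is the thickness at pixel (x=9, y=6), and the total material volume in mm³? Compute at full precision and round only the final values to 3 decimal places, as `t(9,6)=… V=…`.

span = t_max - t_min = 2.35 - 0.97 = 1.380
L(9,6) = 253, L_eff = 253/255 = 0.992157
t(9,6) = 2.35 - 1.380·0.992157 = 0.981
Σt over all 12·10 pixels = 828131/4250 ≈ 194.8543529
V = pitch²·Σt = 1.39²·828131/4250 = 376.478

t(9,6)=0.981 V=376.478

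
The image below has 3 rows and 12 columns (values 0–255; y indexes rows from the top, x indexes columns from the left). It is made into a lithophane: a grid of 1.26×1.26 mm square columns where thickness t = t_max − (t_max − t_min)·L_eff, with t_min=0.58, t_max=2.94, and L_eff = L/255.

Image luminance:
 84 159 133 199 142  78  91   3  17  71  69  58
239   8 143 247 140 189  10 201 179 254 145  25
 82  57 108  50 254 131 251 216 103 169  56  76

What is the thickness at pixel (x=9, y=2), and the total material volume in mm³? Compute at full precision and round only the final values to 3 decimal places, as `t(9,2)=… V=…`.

span = t_max - t_min = 2.94 - 0.58 = 2.360
L(9,2) = 169, L_eff = 169/255 = 0.662745
t(9,2) = 2.94 - 2.360·0.662745 = 1.376
Σt over all 3·12 pixels = 64.776
V = pitch²·Σt = 1.26²·64.776 = 102.838

t(9,2)=1.376 V=102.838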